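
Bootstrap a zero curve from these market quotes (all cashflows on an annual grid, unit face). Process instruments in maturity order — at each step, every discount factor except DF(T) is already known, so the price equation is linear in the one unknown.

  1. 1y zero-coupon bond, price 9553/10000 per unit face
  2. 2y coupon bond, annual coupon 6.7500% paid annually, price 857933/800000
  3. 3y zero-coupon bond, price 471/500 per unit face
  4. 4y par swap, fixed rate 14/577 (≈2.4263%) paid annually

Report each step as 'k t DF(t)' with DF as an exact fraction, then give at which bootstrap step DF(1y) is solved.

step 1 [1y] zero: DF = P = 9553/10000 ≈ 0.955300
step 2 [2y] bond c/1=27/400: DF=(857933/800000 − 27/400·(0.955300))/(1+27/400) = 4721/5000 ≈ 0.944200
step 3 [3y] zero: DF = P = 471/500 ≈ 0.942000
step 4 [4y] swap r/1=14/577: DF=(1 − 14/577·(0.955300+0.944200+0.942000))/(1+14/577) = 909/1000 ≈ 0.909000

1 1 9553/10000
2 2 4721/5000
3 3 471/500
4 4 909/1000
DF(1y) is solved at step 1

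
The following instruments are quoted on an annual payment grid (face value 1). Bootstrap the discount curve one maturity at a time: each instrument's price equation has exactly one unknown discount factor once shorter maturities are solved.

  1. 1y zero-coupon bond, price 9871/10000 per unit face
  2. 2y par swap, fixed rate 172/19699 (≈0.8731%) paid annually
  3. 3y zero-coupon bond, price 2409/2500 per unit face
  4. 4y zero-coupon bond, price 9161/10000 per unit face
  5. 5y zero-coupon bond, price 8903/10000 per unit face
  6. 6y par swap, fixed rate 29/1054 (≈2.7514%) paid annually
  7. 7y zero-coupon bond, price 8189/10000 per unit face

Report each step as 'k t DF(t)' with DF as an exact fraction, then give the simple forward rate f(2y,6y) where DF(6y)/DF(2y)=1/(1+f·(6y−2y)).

step 1 [1y] zero: DF = P = 9871/10000 ≈ 0.987100
step 2 [2y] swap r/1=172/19699: DF=(1 − 172/19699·(0.987100))/(1+172/19699) = 2457/2500 ≈ 0.982800
step 3 [3y] zero: DF = P = 2409/2500 ≈ 0.963600
step 4 [4y] zero: DF = P = 9161/10000 ≈ 0.916100
step 5 [5y] zero: DF = P = 8903/10000 ≈ 0.890300
step 6 [6y] swap r/1=29/1054: DF=(1 − 29/1054·(0.987100+0.982800+0.963600+0.916100+0.890300))/(1+29/1054) = 8463/10000 ≈ 0.846300
step 7 [7y] zero: DF = P = 8189/10000 ≈ 0.818900

1 1 9871/10000
2 2 2457/2500
3 3 2409/2500
4 4 9161/10000
5 5 8903/10000
6 6 8463/10000
7 7 8189/10000
f(2y,6y) = ((2457/2500)/(8463/10000) − 1)/(4) = 5/124 ≈ 4.0323%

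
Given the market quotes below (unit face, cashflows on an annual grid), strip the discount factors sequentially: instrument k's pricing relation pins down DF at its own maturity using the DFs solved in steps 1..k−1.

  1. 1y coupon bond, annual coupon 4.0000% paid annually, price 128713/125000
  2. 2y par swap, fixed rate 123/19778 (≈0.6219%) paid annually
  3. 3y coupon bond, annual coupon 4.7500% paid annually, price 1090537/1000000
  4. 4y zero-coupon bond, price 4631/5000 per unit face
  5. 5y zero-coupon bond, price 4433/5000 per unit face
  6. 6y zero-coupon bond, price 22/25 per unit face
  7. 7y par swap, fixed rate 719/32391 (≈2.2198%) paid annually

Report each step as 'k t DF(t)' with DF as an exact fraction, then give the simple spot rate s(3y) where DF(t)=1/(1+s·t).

step 1 [1y] bond c/1=1/25: DF=(128713/125000 − 1/25·(0))/(1+1/25) = 9901/10000 ≈ 0.990100
step 2 [2y] swap r/1=123/19778: DF=(1 − 123/19778·(0.990100))/(1+123/19778) = 9877/10000 ≈ 0.987700
step 3 [3y] bond c/1=19/400: DF=(1090537/1000000 − 19/400·(0.990100+0.987700))/(1+19/400) = 4757/5000 ≈ 0.951400
step 4 [4y] zero: DF = P = 4631/5000 ≈ 0.926200
step 5 [5y] zero: DF = P = 4433/5000 ≈ 0.886600
step 6 [6y] zero: DF = P = 22/25 ≈ 0.880000
step 7 [7y] swap r/1=719/32391: DF=(1 − 719/32391·(0.990100+0.987700+0.951400+0.926200+0.886600+0.880000))/(1+719/32391) = 4281/5000 ≈ 0.856200

1 1 9901/10000
2 2 9877/10000
3 3 4757/5000
4 4 4631/5000
5 5 4433/5000
6 6 22/25
7 7 4281/5000
s(3y) = (1/(4757/5000) − 1)/(3) = 81/4757 ≈ 1.7028%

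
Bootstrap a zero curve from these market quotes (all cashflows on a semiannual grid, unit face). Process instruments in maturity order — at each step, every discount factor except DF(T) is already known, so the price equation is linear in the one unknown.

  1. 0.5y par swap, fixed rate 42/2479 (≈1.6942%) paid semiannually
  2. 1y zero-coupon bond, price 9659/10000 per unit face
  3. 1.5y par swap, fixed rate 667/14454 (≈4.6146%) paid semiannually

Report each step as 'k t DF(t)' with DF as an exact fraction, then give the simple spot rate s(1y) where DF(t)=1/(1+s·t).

step 1 [0.5y] swap r/2=21/2479: DF=(1 − 21/2479·(0))/(1+21/2479) = 2479/2500 ≈ 0.991600
step 2 [1y] zero: DF = P = 9659/10000 ≈ 0.965900
step 3 [1.5y] swap r/2=667/28908: DF=(1 − 667/28908·(0.991600+0.965900))/(1+667/28908) = 9333/10000 ≈ 0.933300

1 1/2 2479/2500
2 1 9659/10000
3 3/2 9333/10000
s(1y) = (1/(9659/10000) − 1)/(1) = 341/9659 ≈ 3.5304%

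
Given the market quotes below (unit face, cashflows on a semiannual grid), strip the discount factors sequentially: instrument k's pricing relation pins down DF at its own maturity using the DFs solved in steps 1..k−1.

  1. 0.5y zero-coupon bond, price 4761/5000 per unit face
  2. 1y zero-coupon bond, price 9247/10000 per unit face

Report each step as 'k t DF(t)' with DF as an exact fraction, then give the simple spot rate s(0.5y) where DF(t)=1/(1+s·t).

step 1 [0.5y] zero: DF = P = 4761/5000 ≈ 0.952200
step 2 [1y] zero: DF = P = 9247/10000 ≈ 0.924700

1 1/2 4761/5000
2 1 9247/10000
s(0.5y) = (1/(4761/5000) − 1)/(1/2) = 478/4761 ≈ 10.0399%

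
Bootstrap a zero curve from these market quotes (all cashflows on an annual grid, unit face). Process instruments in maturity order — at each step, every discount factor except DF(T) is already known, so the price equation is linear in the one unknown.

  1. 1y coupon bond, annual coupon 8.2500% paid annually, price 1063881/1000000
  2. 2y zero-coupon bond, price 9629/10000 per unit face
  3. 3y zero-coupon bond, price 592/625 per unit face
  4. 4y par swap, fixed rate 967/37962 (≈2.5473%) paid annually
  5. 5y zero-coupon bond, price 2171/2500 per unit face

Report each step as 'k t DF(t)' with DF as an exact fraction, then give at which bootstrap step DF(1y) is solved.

1 1 2457/2500
2 2 9629/10000
3 3 592/625
4 4 9033/10000
5 5 2171/2500
DF(1y) is solved at step 1

step 1 [1y] bond c/1=33/400: DF=(1063881/1000000 − 33/400·(0))/(1+33/400) = 2457/2500 ≈ 0.982800
step 2 [2y] zero: DF = P = 9629/10000 ≈ 0.962900
step 3 [3y] zero: DF = P = 592/625 ≈ 0.947200
step 4 [4y] swap r/1=967/37962: DF=(1 − 967/37962·(0.982800+0.962900+0.947200))/(1+967/37962) = 9033/10000 ≈ 0.903300
step 5 [5y] zero: DF = P = 2171/2500 ≈ 0.868400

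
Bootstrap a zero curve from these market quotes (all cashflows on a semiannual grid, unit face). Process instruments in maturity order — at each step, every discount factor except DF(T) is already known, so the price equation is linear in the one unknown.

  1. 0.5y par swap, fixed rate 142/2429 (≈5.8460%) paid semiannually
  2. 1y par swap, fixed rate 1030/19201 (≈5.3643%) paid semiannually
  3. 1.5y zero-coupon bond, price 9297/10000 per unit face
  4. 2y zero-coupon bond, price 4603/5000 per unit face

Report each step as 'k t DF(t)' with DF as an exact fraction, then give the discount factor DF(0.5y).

1 1/2 2429/2500
2 1 1897/2000
3 3/2 9297/10000
4 2 4603/5000
DF(0.5y) = 2429/2500 ≈ 0.971600

step 1 [0.5y] swap r/2=71/2429: DF=(1 − 71/2429·(0))/(1+71/2429) = 2429/2500 ≈ 0.971600
step 2 [1y] swap r/2=515/19201: DF=(1 − 515/19201·(0.971600))/(1+515/19201) = 1897/2000 ≈ 0.948500
step 3 [1.5y] zero: DF = P = 9297/10000 ≈ 0.929700
step 4 [2y] zero: DF = P = 4603/5000 ≈ 0.920600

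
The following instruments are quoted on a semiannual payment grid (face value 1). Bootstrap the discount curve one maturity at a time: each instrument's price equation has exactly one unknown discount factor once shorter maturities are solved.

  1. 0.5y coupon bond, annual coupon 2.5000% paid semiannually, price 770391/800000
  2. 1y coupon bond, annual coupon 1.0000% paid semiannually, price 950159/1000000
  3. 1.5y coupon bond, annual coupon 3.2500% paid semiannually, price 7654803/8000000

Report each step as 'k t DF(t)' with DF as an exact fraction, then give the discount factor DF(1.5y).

step 1 [0.5y] bond c/2=1/80: DF=(770391/800000 − 1/80·(0))/(1+1/80) = 9511/10000 ≈ 0.951100
step 2 [1y] bond c/2=1/200: DF=(950159/1000000 − 1/200·(0.951100))/(1+1/200) = 9407/10000 ≈ 0.940700
step 3 [1.5y] bond c/2=13/800: DF=(7654803/8000000 − 13/800·(0.951100+0.940700))/(1+13/800) = 9113/10000 ≈ 0.911300

1 1/2 9511/10000
2 1 9407/10000
3 3/2 9113/10000
DF(1.5y) = 9113/10000 ≈ 0.911300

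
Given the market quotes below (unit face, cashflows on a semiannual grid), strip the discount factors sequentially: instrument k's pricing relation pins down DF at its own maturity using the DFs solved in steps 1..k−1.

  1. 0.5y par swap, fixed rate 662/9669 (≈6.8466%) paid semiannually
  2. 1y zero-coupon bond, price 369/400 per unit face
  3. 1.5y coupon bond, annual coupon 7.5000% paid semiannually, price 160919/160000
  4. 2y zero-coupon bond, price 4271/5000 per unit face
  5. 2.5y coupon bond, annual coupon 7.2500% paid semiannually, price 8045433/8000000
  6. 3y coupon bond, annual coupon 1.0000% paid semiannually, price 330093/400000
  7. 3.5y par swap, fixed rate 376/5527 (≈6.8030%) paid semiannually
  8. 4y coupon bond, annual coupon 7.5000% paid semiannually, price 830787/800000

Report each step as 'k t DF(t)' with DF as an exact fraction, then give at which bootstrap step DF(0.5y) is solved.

step 1 [0.5y] swap r/2=331/9669: DF=(1 − 331/9669·(0))/(1+331/9669) = 9669/10000 ≈ 0.966900
step 2 [1y] zero: DF = P = 369/400 ≈ 0.922500
step 3 [1.5y] bond c/2=3/80: DF=(160919/160000 − 3/80·(0.966900+0.922500))/(1+3/80) = 9011/10000 ≈ 0.901100
step 4 [2y] zero: DF = P = 4271/5000 ≈ 0.854200
step 5 [2.5y] bond c/2=29/800: DF=(8045433/8000000 − 29/800·(0.966900+0.922500+0.901100+0.854200))/(1+29/800) = 843/1000 ≈ 0.843000
step 6 [3y] bond c/2=1/200: DF=(330093/400000 − 1/200·(0.966900+0.922500+0.901100+0.854200+0.843000))/(1+1/200) = 1997/2500 ≈ 0.798800
step 7 [3.5y] swap r/2=188/5527: DF=(1 − 188/5527·(0.966900+0.922500+0.901100+0.854200+0.843000+0.798800))/(1+188/5527) = 1983/2500 ≈ 0.793200
step 8 [4y] bond c/2=3/80: DF=(830787/800000 − 3/80·(0.966900+0.922500+0.901100+0.854200+0.843000+0.798800+0.793200))/(1+3/80) = 1953/2500 ≈ 0.781200

1 1/2 9669/10000
2 1 369/400
3 3/2 9011/10000
4 2 4271/5000
5 5/2 843/1000
6 3 1997/2500
7 7/2 1983/2500
8 4 1953/2500
DF(0.5y) is solved at step 1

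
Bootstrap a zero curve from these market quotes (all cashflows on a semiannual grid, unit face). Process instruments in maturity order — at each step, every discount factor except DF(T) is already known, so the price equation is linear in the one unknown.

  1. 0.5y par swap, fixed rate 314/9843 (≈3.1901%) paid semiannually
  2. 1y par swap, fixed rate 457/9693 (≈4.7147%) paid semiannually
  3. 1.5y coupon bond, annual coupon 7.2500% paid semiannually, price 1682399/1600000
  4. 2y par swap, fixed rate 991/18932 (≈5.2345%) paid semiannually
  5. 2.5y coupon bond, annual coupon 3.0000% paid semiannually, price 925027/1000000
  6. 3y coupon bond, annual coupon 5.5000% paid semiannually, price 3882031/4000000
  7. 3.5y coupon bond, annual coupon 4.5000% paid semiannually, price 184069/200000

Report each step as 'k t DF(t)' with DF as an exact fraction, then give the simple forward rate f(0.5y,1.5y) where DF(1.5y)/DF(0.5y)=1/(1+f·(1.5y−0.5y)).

1 1/2 9843/10000
2 1 9543/10000
3 3/2 9469/10000
4 2 9009/10000
5 5/2 4277/5000
6 3 8203/10000
7 7/2 7799/10000
f(0.5y,1.5y) = ((9843/10000)/(9469/10000) − 1)/(1) = 22/557 ≈ 3.9497%

step 1 [0.5y] swap r/2=157/9843: DF=(1 − 157/9843·(0))/(1+157/9843) = 9843/10000 ≈ 0.984300
step 2 [1y] swap r/2=457/19386: DF=(1 − 457/19386·(0.984300))/(1+457/19386) = 9543/10000 ≈ 0.954300
step 3 [1.5y] bond c/2=29/800: DF=(1682399/1600000 − 29/800·(0.984300+0.954300))/(1+29/800) = 9469/10000 ≈ 0.946900
step 4 [2y] swap r/2=991/37864: DF=(1 − 991/37864·(0.984300+0.954300+0.946900))/(1+991/37864) = 9009/10000 ≈ 0.900900
step 5 [2.5y] bond c/2=3/200: DF=(925027/1000000 − 3/200·(0.984300+0.954300+0.946900+0.900900))/(1+3/200) = 4277/5000 ≈ 0.855400
step 6 [3y] bond c/2=11/400: DF=(3882031/4000000 − 11/400·(0.984300+0.954300+0.946900+0.900900+0.855400))/(1+11/400) = 8203/10000 ≈ 0.820300
step 7 [3.5y] bond c/2=9/400: DF=(184069/200000 − 9/400·(0.984300+0.954300+0.946900+0.900900+0.855400+0.820300))/(1+9/400) = 7799/10000 ≈ 0.779900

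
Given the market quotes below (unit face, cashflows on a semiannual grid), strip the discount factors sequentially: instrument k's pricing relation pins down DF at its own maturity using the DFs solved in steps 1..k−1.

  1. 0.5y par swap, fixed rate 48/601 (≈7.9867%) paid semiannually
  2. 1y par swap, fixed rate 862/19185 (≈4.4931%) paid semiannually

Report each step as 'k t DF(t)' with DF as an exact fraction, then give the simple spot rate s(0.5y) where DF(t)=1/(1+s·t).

step 1 [0.5y] swap r/2=24/601: DF=(1 − 24/601·(0))/(1+24/601) = 601/625 ≈ 0.961600
step 2 [1y] swap r/2=431/19185: DF=(1 − 431/19185·(0.961600))/(1+431/19185) = 9569/10000 ≈ 0.956900

1 1/2 601/625
2 1 9569/10000
s(0.5y) = (1/(601/625) − 1)/(1/2) = 48/601 ≈ 7.9867%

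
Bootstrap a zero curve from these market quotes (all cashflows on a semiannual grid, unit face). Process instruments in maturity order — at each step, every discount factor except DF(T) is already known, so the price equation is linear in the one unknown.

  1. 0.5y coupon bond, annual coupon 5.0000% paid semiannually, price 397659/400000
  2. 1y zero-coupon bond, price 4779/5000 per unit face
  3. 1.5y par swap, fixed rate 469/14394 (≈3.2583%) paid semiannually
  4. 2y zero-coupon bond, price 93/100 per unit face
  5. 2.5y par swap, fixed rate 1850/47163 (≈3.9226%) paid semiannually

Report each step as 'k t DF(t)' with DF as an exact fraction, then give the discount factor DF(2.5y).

step 1 [0.5y] bond c/2=1/40: DF=(397659/400000 − 1/40·(0))/(1+1/40) = 9699/10000 ≈ 0.969900
step 2 [1y] zero: DF = P = 4779/5000 ≈ 0.955800
step 3 [1.5y] swap r/2=469/28788: DF=(1 − 469/28788·(0.969900+0.955800))/(1+469/28788) = 9531/10000 ≈ 0.953100
step 4 [2y] zero: DF = P = 93/100 ≈ 0.930000
step 5 [2.5y] swap r/2=925/47163: DF=(1 − 925/47163·(0.969900+0.955800+0.953100+0.930000))/(1+925/47163) = 363/400 ≈ 0.907500

1 1/2 9699/10000
2 1 4779/5000
3 3/2 9531/10000
4 2 93/100
5 5/2 363/400
DF(2.5y) = 363/400 ≈ 0.907500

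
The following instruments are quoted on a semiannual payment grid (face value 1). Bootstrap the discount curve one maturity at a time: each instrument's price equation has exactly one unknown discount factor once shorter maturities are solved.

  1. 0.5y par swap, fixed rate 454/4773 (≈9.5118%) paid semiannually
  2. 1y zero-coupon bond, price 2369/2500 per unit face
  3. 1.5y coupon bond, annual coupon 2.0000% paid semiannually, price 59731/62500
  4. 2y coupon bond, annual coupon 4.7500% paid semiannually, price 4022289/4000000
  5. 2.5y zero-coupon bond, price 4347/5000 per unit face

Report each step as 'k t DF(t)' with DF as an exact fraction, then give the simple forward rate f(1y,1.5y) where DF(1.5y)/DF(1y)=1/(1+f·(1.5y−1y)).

step 1 [0.5y] swap r/2=227/4773: DF=(1 − 227/4773·(0))/(1+227/4773) = 4773/5000 ≈ 0.954600
step 2 [1y] zero: DF = P = 2369/2500 ≈ 0.947600
step 3 [1.5y] bond c/2=1/100: DF=(59731/62500 − 1/100·(0.954600+0.947600))/(1+1/100) = 4637/5000 ≈ 0.927400
step 4 [2y] bond c/2=19/800: DF=(4022289/4000000 − 19/800·(0.954600+0.947600+0.927400))/(1+19/800) = 4583/5000 ≈ 0.916600
step 5 [2.5y] zero: DF = P = 4347/5000 ≈ 0.869400

1 1/2 4773/5000
2 1 2369/2500
3 3/2 4637/5000
4 2 4583/5000
5 5/2 4347/5000
f(1y,1.5y) = ((2369/2500)/(4637/5000) − 1)/(1/2) = 202/4637 ≈ 4.3563%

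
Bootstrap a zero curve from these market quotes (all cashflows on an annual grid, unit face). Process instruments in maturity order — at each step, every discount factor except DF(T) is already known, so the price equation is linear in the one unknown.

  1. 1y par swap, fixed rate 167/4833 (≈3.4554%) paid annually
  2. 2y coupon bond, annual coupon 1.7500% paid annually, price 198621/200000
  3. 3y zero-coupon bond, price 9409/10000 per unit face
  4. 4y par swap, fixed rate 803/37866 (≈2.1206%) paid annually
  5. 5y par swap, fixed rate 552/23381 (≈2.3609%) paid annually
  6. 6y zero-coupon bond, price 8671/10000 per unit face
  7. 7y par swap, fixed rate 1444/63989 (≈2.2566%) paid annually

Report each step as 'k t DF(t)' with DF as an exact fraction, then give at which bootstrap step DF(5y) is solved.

step 1 [1y] swap r/1=167/4833: DF=(1 − 167/4833·(0))/(1+167/4833) = 4833/5000 ≈ 0.966600
step 2 [2y] bond c/1=7/400: DF=(198621/200000 − 7/400·(0.966600))/(1+7/400) = 4797/5000 ≈ 0.959400
step 3 [3y] zero: DF = P = 9409/10000 ≈ 0.940900
step 4 [4y] swap r/1=803/37866: DF=(1 − 803/37866·(0.966600+0.959400+0.940900))/(1+803/37866) = 9197/10000 ≈ 0.919700
step 5 [5y] swap r/1=552/23381: DF=(1 − 552/23381·(0.966600+0.959400+0.940900+0.919700))/(1+552/23381) = 556/625 ≈ 0.889600
step 6 [6y] zero: DF = P = 8671/10000 ≈ 0.867100
step 7 [7y] swap r/1=1444/63989: DF=(1 − 1444/63989·(0.966600+0.959400+0.940900+0.919700+0.889600+0.867100))/(1+1444/63989) = 2139/2500 ≈ 0.855600

1 1 4833/5000
2 2 4797/5000
3 3 9409/10000
4 4 9197/10000
5 5 556/625
6 6 8671/10000
7 7 2139/2500
DF(5y) is solved at step 5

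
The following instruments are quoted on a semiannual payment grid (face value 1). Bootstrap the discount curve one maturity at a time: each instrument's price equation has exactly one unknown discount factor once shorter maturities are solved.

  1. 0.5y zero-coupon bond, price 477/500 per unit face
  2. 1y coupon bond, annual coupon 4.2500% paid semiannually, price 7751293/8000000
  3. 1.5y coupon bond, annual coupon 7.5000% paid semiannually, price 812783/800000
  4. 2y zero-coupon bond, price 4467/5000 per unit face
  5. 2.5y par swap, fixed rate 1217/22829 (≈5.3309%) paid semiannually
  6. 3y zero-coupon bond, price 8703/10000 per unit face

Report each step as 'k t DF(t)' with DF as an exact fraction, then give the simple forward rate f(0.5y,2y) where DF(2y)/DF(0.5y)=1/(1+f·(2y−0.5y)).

1 1/2 477/500
2 1 9289/10000
3 3/2 1139/1250
4 2 4467/5000
5 5/2 8783/10000
6 3 8703/10000
f(0.5y,2y) = ((477/500)/(4467/5000) − 1)/(3/2) = 202/4467 ≈ 4.5221%

step 1 [0.5y] zero: DF = P = 477/500 ≈ 0.954000
step 2 [1y] bond c/2=17/800: DF=(7751293/8000000 − 17/800·(0.954000))/(1+17/800) = 9289/10000 ≈ 0.928900
step 3 [1.5y] bond c/2=3/80: DF=(812783/800000 − 3/80·(0.954000+0.928900))/(1+3/80) = 1139/1250 ≈ 0.911200
step 4 [2y] zero: DF = P = 4467/5000 ≈ 0.893400
step 5 [2.5y] swap r/2=1217/45658: DF=(1 − 1217/45658·(0.954000+0.928900+0.911200+0.893400))/(1+1217/45658) = 8783/10000 ≈ 0.878300
step 6 [3y] zero: DF = P = 8703/10000 ≈ 0.870300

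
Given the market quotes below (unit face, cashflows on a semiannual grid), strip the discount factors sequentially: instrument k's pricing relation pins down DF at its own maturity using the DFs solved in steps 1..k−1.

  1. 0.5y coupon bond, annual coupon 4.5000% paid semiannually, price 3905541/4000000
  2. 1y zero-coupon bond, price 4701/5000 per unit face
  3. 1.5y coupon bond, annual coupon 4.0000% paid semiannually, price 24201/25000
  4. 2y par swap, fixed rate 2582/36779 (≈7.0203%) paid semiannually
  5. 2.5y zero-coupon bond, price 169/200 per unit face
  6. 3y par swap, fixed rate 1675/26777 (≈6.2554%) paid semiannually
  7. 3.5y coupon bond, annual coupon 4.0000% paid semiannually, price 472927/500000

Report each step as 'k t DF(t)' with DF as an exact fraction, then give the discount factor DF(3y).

step 1 [0.5y] bond c/2=9/400: DF=(3905541/4000000 − 9/400·(0))/(1+9/400) = 9549/10000 ≈ 0.954900
step 2 [1y] zero: DF = P = 4701/5000 ≈ 0.940200
step 3 [1.5y] bond c/2=1/50: DF=(24201/25000 − 1/50·(0.954900+0.940200))/(1+1/50) = 9119/10000 ≈ 0.911900
step 4 [2y] swap r/2=1291/36779: DF=(1 − 1291/36779·(0.954900+0.940200+0.911900))/(1+1291/36779) = 8709/10000 ≈ 0.870900
step 5 [2.5y] zero: DF = P = 169/200 ≈ 0.845000
step 6 [3y] swap r/2=1675/53554: DF=(1 − 1675/53554·(0.954900+0.940200+0.911900+0.870900+0.845000))/(1+1675/53554) = 333/400 ≈ 0.832500
step 7 [3.5y] bond c/2=1/50: DF=(472927/500000 − 1/50·(0.954900+0.940200+0.911900+0.870900+0.845000+0.832500))/(1+1/50) = 8223/10000 ≈ 0.822300

1 1/2 9549/10000
2 1 4701/5000
3 3/2 9119/10000
4 2 8709/10000
5 5/2 169/200
6 3 333/400
7 7/2 8223/10000
DF(3y) = 333/400 ≈ 0.832500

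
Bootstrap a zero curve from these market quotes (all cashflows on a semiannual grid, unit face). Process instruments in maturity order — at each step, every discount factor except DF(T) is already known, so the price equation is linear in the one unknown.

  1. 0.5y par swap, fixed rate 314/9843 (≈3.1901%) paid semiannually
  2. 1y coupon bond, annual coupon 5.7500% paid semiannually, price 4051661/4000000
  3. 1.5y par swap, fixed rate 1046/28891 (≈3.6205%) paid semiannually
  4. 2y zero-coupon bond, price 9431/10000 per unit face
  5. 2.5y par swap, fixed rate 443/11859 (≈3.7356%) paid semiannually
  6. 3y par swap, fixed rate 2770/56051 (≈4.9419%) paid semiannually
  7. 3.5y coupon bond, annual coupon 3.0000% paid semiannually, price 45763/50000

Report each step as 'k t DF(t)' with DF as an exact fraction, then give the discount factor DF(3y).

step 1 [0.5y] swap r/2=157/9843: DF=(1 − 157/9843·(0))/(1+157/9843) = 9843/10000 ≈ 0.984300
step 2 [1y] bond c/2=23/800: DF=(4051661/4000000 − 23/800·(0.984300))/(1+23/800) = 9571/10000 ≈ 0.957100
step 3 [1.5y] swap r/2=523/28891: DF=(1 − 523/28891·(0.984300+0.957100))/(1+523/28891) = 9477/10000 ≈ 0.947700
step 4 [2y] zero: DF = P = 9431/10000 ≈ 0.943100
step 5 [2.5y] swap r/2=443/23718: DF=(1 − 443/23718·(0.984300+0.957100+0.947700+0.943100))/(1+443/23718) = 4557/5000 ≈ 0.911400
step 6 [3y] swap r/2=1385/56051: DF=(1 − 1385/56051·(0.984300+0.957100+0.947700+0.943100+0.911400))/(1+1385/56051) = 1723/2000 ≈ 0.861500
step 7 [3.5y] bond c/2=3/200: DF=(45763/50000 − 3/200·(0.984300+0.957100+0.947700+0.943100+0.911400+0.861500))/(1+3/200) = 8189/10000 ≈ 0.818900

1 1/2 9843/10000
2 1 9571/10000
3 3/2 9477/10000
4 2 9431/10000
5 5/2 4557/5000
6 3 1723/2000
7 7/2 8189/10000
DF(3y) = 1723/2000 ≈ 0.861500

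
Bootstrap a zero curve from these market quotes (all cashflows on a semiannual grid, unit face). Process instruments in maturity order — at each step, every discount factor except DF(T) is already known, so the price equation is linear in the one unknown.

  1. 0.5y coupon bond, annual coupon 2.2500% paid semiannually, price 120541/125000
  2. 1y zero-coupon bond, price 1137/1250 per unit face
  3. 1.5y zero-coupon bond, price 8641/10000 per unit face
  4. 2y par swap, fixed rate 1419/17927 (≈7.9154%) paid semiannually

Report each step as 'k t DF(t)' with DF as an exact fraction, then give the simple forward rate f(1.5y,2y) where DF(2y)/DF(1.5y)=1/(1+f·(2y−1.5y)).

step 1 [0.5y] bond c/2=9/800: DF=(120541/125000 − 9/800·(0))/(1+9/800) = 596/625 ≈ 0.953600
step 2 [1y] zero: DF = P = 1137/1250 ≈ 0.909600
step 3 [1.5y] zero: DF = P = 8641/10000 ≈ 0.864100
step 4 [2y] swap r/2=1419/35854: DF=(1 − 1419/35854·(0.953600+0.909600+0.864100))/(1+1419/35854) = 8581/10000 ≈ 0.858100

1 1/2 596/625
2 1 1137/1250
3 3/2 8641/10000
4 2 8581/10000
f(1.5y,2y) = ((8641/10000)/(8581/10000) − 1)/(1/2) = 120/8581 ≈ 1.3984%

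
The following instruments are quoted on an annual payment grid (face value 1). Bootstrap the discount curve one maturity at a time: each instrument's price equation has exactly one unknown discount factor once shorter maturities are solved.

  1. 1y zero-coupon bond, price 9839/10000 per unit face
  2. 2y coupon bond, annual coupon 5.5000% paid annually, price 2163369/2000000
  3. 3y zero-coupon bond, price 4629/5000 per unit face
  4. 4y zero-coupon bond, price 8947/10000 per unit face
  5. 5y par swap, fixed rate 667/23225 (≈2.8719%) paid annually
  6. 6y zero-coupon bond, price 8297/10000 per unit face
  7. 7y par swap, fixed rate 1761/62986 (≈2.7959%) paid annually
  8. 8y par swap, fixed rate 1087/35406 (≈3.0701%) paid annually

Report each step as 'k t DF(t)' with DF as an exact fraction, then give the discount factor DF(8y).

step 1 [1y] zero: DF = P = 9839/10000 ≈ 0.983900
step 2 [2y] bond c/1=11/200: DF=(2163369/2000000 − 11/200·(0.983900))/(1+11/200) = 487/500 ≈ 0.974000
step 3 [3y] zero: DF = P = 4629/5000 ≈ 0.925800
step 4 [4y] zero: DF = P = 8947/10000 ≈ 0.894700
step 5 [5y] swap r/1=667/23225: DF=(1 − 667/23225·(0.983900+0.974000+0.925800+0.894700))/(1+667/23225) = 4333/5000 ≈ 0.866600
step 6 [6y] zero: DF = P = 8297/10000 ≈ 0.829700
step 7 [7y] swap r/1=1761/62986: DF=(1 − 1761/62986·(0.983900+0.974000+0.925800+0.894700+0.866600+0.829700))/(1+1761/62986) = 8239/10000 ≈ 0.823900
step 8 [8y] swap r/1=1087/35406: DF=(1 − 1087/35406·(0.983900+0.974000+0.925800+0.894700+0.866600+0.829700+0.823900))/(1+1087/35406) = 3913/5000 ≈ 0.782600

1 1 9839/10000
2 2 487/500
3 3 4629/5000
4 4 8947/10000
5 5 4333/5000
6 6 8297/10000
7 7 8239/10000
8 8 3913/5000
DF(8y) = 3913/5000 ≈ 0.782600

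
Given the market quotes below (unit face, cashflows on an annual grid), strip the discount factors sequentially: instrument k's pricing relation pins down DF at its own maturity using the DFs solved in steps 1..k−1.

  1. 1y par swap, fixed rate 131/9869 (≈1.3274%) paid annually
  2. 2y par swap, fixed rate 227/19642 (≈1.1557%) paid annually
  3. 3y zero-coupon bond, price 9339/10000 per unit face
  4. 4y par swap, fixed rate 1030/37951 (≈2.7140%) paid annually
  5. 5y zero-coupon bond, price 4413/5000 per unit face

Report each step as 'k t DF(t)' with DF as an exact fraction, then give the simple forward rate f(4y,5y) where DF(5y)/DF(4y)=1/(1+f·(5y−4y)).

1 1 9869/10000
2 2 9773/10000
3 3 9339/10000
4 4 897/1000
5 5 4413/5000
f(4y,5y) = ((897/1000)/(4413/5000) − 1)/(1) = 24/1471 ≈ 1.6315%

step 1 [1y] swap r/1=131/9869: DF=(1 − 131/9869·(0))/(1+131/9869) = 9869/10000 ≈ 0.986900
step 2 [2y] swap r/1=227/19642: DF=(1 − 227/19642·(0.986900))/(1+227/19642) = 9773/10000 ≈ 0.977300
step 3 [3y] zero: DF = P = 9339/10000 ≈ 0.933900
step 4 [4y] swap r/1=1030/37951: DF=(1 − 1030/37951·(0.986900+0.977300+0.933900))/(1+1030/37951) = 897/1000 ≈ 0.897000
step 5 [5y] zero: DF = P = 4413/5000 ≈ 0.882600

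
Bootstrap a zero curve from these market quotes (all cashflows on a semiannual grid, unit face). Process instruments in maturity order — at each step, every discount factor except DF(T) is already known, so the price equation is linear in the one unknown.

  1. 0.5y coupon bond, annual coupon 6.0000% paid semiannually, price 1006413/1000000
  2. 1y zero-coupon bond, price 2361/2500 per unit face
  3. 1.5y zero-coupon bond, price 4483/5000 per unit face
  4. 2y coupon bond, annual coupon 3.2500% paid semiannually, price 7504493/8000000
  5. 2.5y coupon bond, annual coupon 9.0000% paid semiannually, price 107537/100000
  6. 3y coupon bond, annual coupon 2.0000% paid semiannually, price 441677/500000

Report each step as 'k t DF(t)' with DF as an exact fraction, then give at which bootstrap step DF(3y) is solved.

step 1 [0.5y] bond c/2=3/100: DF=(1006413/1000000 − 3/100·(0))/(1+3/100) = 9771/10000 ≈ 0.977100
step 2 [1y] zero: DF = P = 2361/2500 ≈ 0.944400
step 3 [1.5y] zero: DF = P = 4483/5000 ≈ 0.896600
step 4 [2y] bond c/2=13/800: DF=(7504493/8000000 − 13/800·(0.977100+0.944400+0.896600))/(1+13/800) = 439/500 ≈ 0.878000
step 5 [2.5y] bond c/2=9/200: DF=(107537/100000 − 9/200·(0.977100+0.944400+0.896600+0.878000))/(1+9/200) = 8699/10000 ≈ 0.869900
step 6 [3y] bond c/2=1/100: DF=(441677/500000 − 1/100·(0.977100+0.944400+0.896600+0.878000+0.869900))/(1+1/100) = 4147/5000 ≈ 0.829400

1 1/2 9771/10000
2 1 2361/2500
3 3/2 4483/5000
4 2 439/500
5 5/2 8699/10000
6 3 4147/5000
DF(3y) is solved at step 6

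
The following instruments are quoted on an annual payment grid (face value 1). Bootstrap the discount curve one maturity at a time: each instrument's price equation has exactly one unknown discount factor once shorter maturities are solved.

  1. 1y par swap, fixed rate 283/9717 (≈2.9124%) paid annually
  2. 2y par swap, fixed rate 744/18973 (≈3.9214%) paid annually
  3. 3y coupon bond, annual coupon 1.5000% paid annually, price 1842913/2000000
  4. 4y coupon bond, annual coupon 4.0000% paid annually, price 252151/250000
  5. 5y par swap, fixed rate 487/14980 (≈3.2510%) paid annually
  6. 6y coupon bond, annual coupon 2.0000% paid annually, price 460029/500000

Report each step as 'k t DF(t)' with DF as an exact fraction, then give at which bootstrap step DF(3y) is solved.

1 1 9717/10000
2 2 1157/1250
3 3 4399/5000
4 4 863/1000
5 5 8539/10000
6 6 8139/10000
DF(3y) is solved at step 3

step 1 [1y] swap r/1=283/9717: DF=(1 − 283/9717·(0))/(1+283/9717) = 9717/10000 ≈ 0.971700
step 2 [2y] swap r/1=744/18973: DF=(1 − 744/18973·(0.971700))/(1+744/18973) = 1157/1250 ≈ 0.925600
step 3 [3y] bond c/1=3/200: DF=(1842913/2000000 − 3/200·(0.971700+0.925600))/(1+3/200) = 4399/5000 ≈ 0.879800
step 4 [4y] bond c/1=1/25: DF=(252151/250000 − 1/25·(0.971700+0.925600+0.879800))/(1+1/25) = 863/1000 ≈ 0.863000
step 5 [5y] swap r/1=487/14980: DF=(1 − 487/14980·(0.971700+0.925600+0.879800+0.863000))/(1+487/14980) = 8539/10000 ≈ 0.853900
step 6 [6y] bond c/1=1/50: DF=(460029/500000 − 1/50·(0.971700+0.925600+0.879800+0.863000+0.853900))/(1+1/50) = 8139/10000 ≈ 0.813900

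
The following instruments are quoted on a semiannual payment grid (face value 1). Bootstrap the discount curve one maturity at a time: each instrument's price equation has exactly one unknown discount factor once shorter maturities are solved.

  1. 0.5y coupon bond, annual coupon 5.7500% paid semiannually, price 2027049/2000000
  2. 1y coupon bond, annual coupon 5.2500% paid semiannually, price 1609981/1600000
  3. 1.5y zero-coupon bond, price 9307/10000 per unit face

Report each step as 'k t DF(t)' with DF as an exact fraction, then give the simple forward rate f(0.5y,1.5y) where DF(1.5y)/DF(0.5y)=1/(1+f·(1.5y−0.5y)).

1 1/2 2463/2500
2 1 9553/10000
3 3/2 9307/10000
f(0.5y,1.5y) = ((2463/2500)/(9307/10000) − 1)/(1) = 545/9307 ≈ 5.8558%

step 1 [0.5y] bond c/2=23/800: DF=(2027049/2000000 − 23/800·(0))/(1+23/800) = 2463/2500 ≈ 0.985200
step 2 [1y] bond c/2=21/800: DF=(1609981/1600000 − 21/800·(0.985200))/(1+21/800) = 9553/10000 ≈ 0.955300
step 3 [1.5y] zero: DF = P = 9307/10000 ≈ 0.930700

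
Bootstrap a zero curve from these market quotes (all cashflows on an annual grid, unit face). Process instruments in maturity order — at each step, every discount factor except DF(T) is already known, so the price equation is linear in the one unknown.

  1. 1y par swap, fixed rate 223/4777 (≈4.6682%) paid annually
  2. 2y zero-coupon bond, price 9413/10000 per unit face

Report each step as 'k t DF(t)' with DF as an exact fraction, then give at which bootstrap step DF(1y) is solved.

1 1 4777/5000
2 2 9413/10000
DF(1y) is solved at step 1

step 1 [1y] swap r/1=223/4777: DF=(1 − 223/4777·(0))/(1+223/4777) = 4777/5000 ≈ 0.955400
step 2 [2y] zero: DF = P = 9413/10000 ≈ 0.941300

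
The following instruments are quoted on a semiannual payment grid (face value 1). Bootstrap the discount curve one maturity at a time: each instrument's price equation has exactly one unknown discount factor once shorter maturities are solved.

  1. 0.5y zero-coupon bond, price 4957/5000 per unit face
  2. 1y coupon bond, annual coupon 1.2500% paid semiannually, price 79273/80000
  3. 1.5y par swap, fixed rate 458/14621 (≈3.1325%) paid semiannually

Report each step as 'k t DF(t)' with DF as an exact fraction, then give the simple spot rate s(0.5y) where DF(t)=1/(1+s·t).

1 1/2 4957/5000
2 1 4893/5000
3 3/2 4771/5000
s(0.5y) = (1/(4957/5000) − 1)/(1/2) = 86/4957 ≈ 1.7349%

step 1 [0.5y] zero: DF = P = 4957/5000 ≈ 0.991400
step 2 [1y] bond c/2=1/160: DF=(79273/80000 − 1/160·(0.991400))/(1+1/160) = 4893/5000 ≈ 0.978600
step 3 [1.5y] swap r/2=229/14621: DF=(1 − 229/14621·(0.991400+0.978600))/(1+229/14621) = 4771/5000 ≈ 0.954200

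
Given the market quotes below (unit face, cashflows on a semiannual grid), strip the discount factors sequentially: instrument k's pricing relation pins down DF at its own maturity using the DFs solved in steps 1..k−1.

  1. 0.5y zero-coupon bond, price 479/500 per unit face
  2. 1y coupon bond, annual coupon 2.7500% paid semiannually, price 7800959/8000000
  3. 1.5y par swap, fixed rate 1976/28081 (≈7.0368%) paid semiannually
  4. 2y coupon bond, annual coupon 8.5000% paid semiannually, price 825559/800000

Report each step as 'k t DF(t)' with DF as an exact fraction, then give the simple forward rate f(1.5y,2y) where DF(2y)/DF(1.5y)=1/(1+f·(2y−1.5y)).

step 1 [0.5y] zero: DF = P = 479/500 ≈ 0.958000
step 2 [1y] bond c/2=11/800: DF=(7800959/8000000 − 11/800·(0.958000))/(1+11/800) = 9489/10000 ≈ 0.948900
step 3 [1.5y] swap r/2=988/28081: DF=(1 − 988/28081·(0.958000+0.948900))/(1+988/28081) = 2253/2500 ≈ 0.901200
step 4 [2y] bond c/2=17/400: DF=(825559/800000 − 17/400·(0.958000+0.948900+0.901200))/(1+17/400) = 4377/5000 ≈ 0.875400

1 1/2 479/500
2 1 9489/10000
3 3/2 2253/2500
4 2 4377/5000
f(1.5y,2y) = ((2253/2500)/(4377/5000) − 1)/(1/2) = 86/1459 ≈ 5.8944%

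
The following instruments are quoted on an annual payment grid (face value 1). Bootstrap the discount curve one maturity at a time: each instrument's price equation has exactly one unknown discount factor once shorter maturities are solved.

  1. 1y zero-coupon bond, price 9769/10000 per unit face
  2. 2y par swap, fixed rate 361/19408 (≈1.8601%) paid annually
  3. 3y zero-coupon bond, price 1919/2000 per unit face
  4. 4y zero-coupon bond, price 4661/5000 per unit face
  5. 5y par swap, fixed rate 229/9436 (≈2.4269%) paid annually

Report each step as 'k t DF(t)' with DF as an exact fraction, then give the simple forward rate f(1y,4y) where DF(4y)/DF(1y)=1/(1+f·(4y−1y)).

1 1 9769/10000
2 2 9639/10000
3 3 1919/2000
4 4 4661/5000
5 5 1771/2000
f(1y,4y) = ((9769/10000)/(4661/5000) − 1)/(3) = 149/9322 ≈ 1.5984%

step 1 [1y] zero: DF = P = 9769/10000 ≈ 0.976900
step 2 [2y] swap r/1=361/19408: DF=(1 − 361/19408·(0.976900))/(1+361/19408) = 9639/10000 ≈ 0.963900
step 3 [3y] zero: DF = P = 1919/2000 ≈ 0.959500
step 4 [4y] zero: DF = P = 4661/5000 ≈ 0.932200
step 5 [5y] swap r/1=229/9436: DF=(1 − 229/9436·(0.976900+0.963900+0.959500+0.932200))/(1+229/9436) = 1771/2000 ≈ 0.885500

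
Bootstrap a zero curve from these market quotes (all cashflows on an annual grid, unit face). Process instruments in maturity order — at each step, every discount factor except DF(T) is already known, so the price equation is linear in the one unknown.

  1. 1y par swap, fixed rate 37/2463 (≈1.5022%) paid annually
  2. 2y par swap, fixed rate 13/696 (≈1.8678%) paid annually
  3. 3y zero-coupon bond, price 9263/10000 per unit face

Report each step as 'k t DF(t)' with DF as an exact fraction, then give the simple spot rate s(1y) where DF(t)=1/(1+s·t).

step 1 [1y] swap r/1=37/2463: DF=(1 − 37/2463·(0))/(1+37/2463) = 2463/2500 ≈ 0.985200
step 2 [2y] swap r/1=13/696: DF=(1 − 13/696·(0.985200))/(1+13/696) = 2409/2500 ≈ 0.963600
step 3 [3y] zero: DF = P = 9263/10000 ≈ 0.926300

1 1 2463/2500
2 2 2409/2500
3 3 9263/10000
s(1y) = (1/(2463/2500) − 1)/(1) = 37/2463 ≈ 1.5022%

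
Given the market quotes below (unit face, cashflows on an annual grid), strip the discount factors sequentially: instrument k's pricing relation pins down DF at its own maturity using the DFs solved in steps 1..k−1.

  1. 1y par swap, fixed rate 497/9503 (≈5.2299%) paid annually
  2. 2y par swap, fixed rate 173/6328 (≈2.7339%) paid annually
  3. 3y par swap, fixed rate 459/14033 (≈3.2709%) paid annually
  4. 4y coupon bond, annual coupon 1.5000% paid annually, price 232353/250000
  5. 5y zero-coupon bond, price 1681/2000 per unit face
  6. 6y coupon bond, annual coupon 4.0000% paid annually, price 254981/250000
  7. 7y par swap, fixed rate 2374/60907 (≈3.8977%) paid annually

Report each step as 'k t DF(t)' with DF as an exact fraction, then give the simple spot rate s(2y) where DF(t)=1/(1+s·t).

step 1 [1y] swap r/1=497/9503: DF=(1 − 497/9503·(0))/(1+497/9503) = 9503/10000 ≈ 0.950300
step 2 [2y] swap r/1=173/6328: DF=(1 − 173/6328·(0.950300))/(1+173/6328) = 9481/10000 ≈ 0.948100
step 3 [3y] swap r/1=459/14033: DF=(1 − 459/14033·(0.950300+0.948100))/(1+459/14033) = 4541/5000 ≈ 0.908200
step 4 [4y] bond c/1=3/200: DF=(232353/250000 − 3/200·(0.950300+0.948100+0.908200))/(1+3/200) = 4371/5000 ≈ 0.874200
step 5 [5y] zero: DF = P = 1681/2000 ≈ 0.840500
step 6 [6y] bond c/1=1/25: DF=(254981/250000 − 1/25·(0.950300+0.948100+0.908200+0.874200+0.840500))/(1+1/25) = 2017/2500 ≈ 0.806800
step 7 [7y] swap r/1=2374/60907: DF=(1 − 2374/60907·(0.950300+0.948100+0.908200+0.874200+0.840500+0.806800))/(1+2374/60907) = 3813/5000 ≈ 0.762600

1 1 9503/10000
2 2 9481/10000
3 3 4541/5000
4 4 4371/5000
5 5 1681/2000
6 6 2017/2500
7 7 3813/5000
s(2y) = (1/(9481/10000) − 1)/(2) = 519/18962 ≈ 2.7371%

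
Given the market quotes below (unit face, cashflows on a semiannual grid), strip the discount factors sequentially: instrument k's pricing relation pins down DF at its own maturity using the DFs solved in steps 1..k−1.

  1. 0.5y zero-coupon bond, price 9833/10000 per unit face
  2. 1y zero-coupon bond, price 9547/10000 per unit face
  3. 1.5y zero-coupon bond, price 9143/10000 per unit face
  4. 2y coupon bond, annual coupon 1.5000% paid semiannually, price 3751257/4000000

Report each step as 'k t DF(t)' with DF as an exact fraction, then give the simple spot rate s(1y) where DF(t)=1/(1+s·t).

1 1/2 9833/10000
2 1 9547/10000
3 3/2 9143/10000
4 2 1137/1250
s(1y) = (1/(9547/10000) − 1)/(1) = 453/9547 ≈ 4.7449%

step 1 [0.5y] zero: DF = P = 9833/10000 ≈ 0.983300
step 2 [1y] zero: DF = P = 9547/10000 ≈ 0.954700
step 3 [1.5y] zero: DF = P = 9143/10000 ≈ 0.914300
step 4 [2y] bond c/2=3/400: DF=(3751257/4000000 − 3/400·(0.983300+0.954700+0.914300))/(1+3/400) = 1137/1250 ≈ 0.909600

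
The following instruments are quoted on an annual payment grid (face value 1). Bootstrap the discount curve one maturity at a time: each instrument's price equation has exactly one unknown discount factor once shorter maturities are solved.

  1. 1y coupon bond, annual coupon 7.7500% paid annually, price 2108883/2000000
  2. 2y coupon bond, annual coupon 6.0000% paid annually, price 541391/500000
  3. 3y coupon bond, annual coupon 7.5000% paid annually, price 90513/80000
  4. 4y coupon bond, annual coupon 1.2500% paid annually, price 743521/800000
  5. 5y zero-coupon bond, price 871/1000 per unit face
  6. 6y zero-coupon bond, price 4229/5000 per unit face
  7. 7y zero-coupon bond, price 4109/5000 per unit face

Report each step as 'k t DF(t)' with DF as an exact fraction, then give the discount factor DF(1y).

1 1 4893/5000
2 2 9661/10000
3 3 573/625
4 4 4413/5000
5 5 871/1000
6 6 4229/5000
7 7 4109/5000
DF(1y) = 4893/5000 ≈ 0.978600

step 1 [1y] bond c/1=31/400: DF=(2108883/2000000 − 31/400·(0))/(1+31/400) = 4893/5000 ≈ 0.978600
step 2 [2y] bond c/1=3/50: DF=(541391/500000 − 3/50·(0.978600))/(1+3/50) = 9661/10000 ≈ 0.966100
step 3 [3y] bond c/1=3/40: DF=(90513/80000 − 3/40·(0.978600+0.966100))/(1+3/40) = 573/625 ≈ 0.916800
step 4 [4y] bond c/1=1/80: DF=(743521/800000 − 1/80·(0.978600+0.966100+0.916800))/(1+1/80) = 4413/5000 ≈ 0.882600
step 5 [5y] zero: DF = P = 871/1000 ≈ 0.871000
step 6 [6y] zero: DF = P = 4229/5000 ≈ 0.845800
step 7 [7y] zero: DF = P = 4109/5000 ≈ 0.821800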